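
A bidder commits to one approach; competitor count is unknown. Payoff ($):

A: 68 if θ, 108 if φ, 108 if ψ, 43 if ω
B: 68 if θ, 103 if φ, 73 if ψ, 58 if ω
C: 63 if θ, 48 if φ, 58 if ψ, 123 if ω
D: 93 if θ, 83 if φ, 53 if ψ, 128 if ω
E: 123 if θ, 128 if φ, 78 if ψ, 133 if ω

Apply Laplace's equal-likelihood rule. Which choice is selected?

E

Row averages: A=81.75, B=75.5, C=73, D=89.25, E=115.5
Highest average = 115.5 → E.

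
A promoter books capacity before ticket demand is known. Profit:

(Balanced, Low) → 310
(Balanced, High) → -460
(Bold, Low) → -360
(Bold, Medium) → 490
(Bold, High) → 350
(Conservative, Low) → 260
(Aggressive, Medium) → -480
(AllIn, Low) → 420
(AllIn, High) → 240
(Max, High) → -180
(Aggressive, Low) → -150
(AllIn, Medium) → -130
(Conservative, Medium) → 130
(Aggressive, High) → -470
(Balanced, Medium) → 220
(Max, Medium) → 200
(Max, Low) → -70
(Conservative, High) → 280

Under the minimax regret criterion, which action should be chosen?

Conservative

Column bests: Low=420, Medium=490, High=350.
Conservative regrets: 160, 360, 70 → max 360
Balanced regrets: 110, 270, 810 → max 810
Aggressive regrets: 570, 970, 820 → max 970
Bold regrets: 780, 0, 0 → max 780
AllIn regrets: 0, 620, 110 → max 620
Max regrets: 490, 290, 530 → max 530
Smallest max regret = 360 → Conservative.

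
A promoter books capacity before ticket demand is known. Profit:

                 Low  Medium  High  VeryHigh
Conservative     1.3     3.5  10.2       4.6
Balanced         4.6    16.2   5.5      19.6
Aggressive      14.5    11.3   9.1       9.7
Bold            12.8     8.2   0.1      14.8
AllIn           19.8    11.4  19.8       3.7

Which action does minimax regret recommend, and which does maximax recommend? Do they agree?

minimax regret → Aggressive; maximax → AllIn (disagree)

Column bests: Low=19.8, Medium=16.2, High=19.8, VeryHigh=19.6.
Conservative regrets: 18.5, 12.7, 9.6, 15.0 → max 18.5
Balanced regrets: 15.2, 0.0, 14.3, 0.0 → max 15.2
Aggressive regrets: 5.3, 4.9, 10.7, 9.9 → max 10.7
Bold regrets: 7.0, 8.0, 19.7, 4.8 → max 19.7
AllIn regrets: 0.0, 4.8, 0.0, 15.9 → max 15.9
Smallest max regret = 10.7 → Aggressive.
Row maxima: Conservative=10.2, Balanced=19.6, Aggressive=14.5, Bold=14.8, AllIn=19.8
Best best-case = 19.8 → AllIn.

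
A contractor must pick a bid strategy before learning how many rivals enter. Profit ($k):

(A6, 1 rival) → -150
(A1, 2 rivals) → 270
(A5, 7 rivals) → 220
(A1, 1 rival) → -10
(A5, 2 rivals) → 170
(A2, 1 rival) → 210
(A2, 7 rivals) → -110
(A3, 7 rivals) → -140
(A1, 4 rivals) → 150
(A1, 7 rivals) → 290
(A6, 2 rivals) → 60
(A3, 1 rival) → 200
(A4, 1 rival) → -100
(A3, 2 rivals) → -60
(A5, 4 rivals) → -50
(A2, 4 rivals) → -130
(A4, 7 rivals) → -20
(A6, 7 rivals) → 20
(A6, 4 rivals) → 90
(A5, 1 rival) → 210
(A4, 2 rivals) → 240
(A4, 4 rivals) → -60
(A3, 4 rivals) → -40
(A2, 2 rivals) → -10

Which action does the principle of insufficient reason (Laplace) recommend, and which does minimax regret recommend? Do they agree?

Row averages: A1=175, A2=-10, A3=-10, A4=15, A5=137.5, A6=5
Highest average = 175 → A1.
Column bests: 1 rival=210, 2 rivals=270, 4 rivals=150, 7 rivals=290.
A1 regrets: 220, 0, 0, 0 → max 220
A2 regrets: 0, 280, 280, 400 → max 400
A3 regrets: 10, 330, 190, 430 → max 430
A4 regrets: 310, 30, 210, 310 → max 310
A5 regrets: 0, 100, 200, 70 → max 200
A6 regrets: 360, 210, 60, 270 → max 360
Smallest max regret = 200 → A5.

laplace → A1; minimax regret → A5 (disagree)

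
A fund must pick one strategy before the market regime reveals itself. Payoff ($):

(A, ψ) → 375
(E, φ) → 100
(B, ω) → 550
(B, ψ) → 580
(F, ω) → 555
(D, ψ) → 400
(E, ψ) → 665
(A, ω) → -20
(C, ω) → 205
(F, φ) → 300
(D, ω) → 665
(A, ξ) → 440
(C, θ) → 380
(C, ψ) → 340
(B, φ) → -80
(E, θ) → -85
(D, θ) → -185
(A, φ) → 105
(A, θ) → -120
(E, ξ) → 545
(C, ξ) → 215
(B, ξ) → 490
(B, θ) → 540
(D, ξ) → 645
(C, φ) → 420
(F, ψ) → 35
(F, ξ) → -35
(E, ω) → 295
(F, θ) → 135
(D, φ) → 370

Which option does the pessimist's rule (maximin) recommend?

Row minima: A=-120, B=-80, C=205, D=-185, E=-85, F=-35
Best worst-case = 205 → C.

C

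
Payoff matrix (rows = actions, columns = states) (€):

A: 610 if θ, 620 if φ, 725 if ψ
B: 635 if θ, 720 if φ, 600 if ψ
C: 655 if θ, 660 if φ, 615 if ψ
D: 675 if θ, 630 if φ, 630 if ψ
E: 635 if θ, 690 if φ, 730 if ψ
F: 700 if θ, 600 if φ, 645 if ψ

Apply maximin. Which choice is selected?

E

Row minima: A=610, B=600, C=615, D=630, E=635, F=600
Best worst-case = 635 → E.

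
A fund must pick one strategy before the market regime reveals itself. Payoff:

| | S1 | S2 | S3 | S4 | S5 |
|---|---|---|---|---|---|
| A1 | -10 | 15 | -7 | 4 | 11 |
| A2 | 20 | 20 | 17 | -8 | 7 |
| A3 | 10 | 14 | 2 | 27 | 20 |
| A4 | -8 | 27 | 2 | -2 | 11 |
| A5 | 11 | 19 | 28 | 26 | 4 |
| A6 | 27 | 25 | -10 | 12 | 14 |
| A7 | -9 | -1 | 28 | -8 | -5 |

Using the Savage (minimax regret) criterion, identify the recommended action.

Column bests: S1=27, S2=27, S3=28, S4=27, S5=20.
A1 regrets: 37, 12, 35, 23, 9 → max 37
A2 regrets: 7, 7, 11, 35, 13 → max 35
A3 regrets: 17, 13, 26, 0, 0 → max 26
A4 regrets: 35, 0, 26, 29, 9 → max 35
A5 regrets: 16, 8, 0, 1, 16 → max 16
A6 regrets: 0, 2, 38, 15, 6 → max 38
A7 regrets: 36, 28, 0, 35, 25 → max 36
Smallest max regret = 16 → A5.

A5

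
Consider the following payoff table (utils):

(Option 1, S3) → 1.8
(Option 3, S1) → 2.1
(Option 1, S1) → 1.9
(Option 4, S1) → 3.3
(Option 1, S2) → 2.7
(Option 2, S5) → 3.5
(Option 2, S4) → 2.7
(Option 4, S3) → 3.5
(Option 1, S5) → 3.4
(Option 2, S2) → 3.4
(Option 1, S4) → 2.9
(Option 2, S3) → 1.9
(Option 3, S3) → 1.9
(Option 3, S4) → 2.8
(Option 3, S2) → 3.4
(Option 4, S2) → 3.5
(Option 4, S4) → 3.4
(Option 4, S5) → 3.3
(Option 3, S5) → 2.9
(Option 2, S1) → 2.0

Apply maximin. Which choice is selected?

Row minima: Option 1=1.8, Option 2=1.9, Option 3=1.9, Option 4=3.3
Best worst-case = 3.3 → Option 4.

Option 4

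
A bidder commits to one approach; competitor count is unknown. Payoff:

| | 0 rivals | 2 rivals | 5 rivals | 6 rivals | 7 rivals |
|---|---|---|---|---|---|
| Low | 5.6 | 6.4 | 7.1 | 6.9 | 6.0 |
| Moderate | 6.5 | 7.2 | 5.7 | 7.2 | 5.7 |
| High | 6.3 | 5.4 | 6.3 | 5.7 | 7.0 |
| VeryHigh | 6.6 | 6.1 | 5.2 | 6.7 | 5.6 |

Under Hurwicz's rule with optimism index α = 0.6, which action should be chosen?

Moderate

Low: 0.6·7.1 + 0.4·5.6 = 6.5
Moderate: 0.6·7.2 + 0.4·5.7 = 6.6
High: 0.6·7.0 + 0.4·5.4 = 6.36
VeryHigh: 0.6·6.7 + 0.4·5.2 = 6.1
Highest Hurwicz score = 6.6 → Moderate.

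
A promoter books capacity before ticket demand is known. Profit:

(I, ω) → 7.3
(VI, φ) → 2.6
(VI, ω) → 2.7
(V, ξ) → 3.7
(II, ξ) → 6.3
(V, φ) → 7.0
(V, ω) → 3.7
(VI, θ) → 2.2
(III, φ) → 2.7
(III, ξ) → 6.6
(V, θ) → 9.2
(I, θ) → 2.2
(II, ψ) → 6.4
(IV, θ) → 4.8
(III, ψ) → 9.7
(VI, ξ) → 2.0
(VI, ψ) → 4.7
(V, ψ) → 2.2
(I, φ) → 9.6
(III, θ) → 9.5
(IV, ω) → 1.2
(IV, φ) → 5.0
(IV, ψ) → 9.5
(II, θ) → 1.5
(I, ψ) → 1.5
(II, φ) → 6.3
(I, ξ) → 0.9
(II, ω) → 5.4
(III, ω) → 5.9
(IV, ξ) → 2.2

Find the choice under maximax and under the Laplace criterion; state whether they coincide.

Row maxima: I=9.6, II=6.4, III=9.7, IV=9.5, V=9.2, VI=4.7
Best best-case = 9.7 → III.
Row averages: I=4.3, II=5.18, III=6.88, IV=4.54, V=5.16, VI=2.84
Highest average = 6.88 → III.

maximax → III; laplace → III (agree)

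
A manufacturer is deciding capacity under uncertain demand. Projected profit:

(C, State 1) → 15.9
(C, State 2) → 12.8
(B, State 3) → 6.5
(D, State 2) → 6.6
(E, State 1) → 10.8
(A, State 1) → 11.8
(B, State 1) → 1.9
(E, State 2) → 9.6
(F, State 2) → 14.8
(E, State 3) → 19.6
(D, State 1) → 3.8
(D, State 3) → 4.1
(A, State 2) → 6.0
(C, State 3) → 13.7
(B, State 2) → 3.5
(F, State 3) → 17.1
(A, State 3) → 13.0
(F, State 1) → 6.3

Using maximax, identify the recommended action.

E

Row maxima: A=13.0, B=6.5, C=15.9, D=6.6, E=19.6, F=17.1
Best best-case = 19.6 → E.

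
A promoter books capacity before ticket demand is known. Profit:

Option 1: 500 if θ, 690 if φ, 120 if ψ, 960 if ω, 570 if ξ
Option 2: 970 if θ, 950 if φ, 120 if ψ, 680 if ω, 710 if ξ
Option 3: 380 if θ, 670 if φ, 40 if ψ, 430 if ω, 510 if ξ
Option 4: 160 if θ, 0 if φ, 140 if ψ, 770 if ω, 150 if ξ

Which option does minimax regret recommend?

Option 2

Column bests: θ=970, φ=950, ψ=140, ω=960, ξ=710.
Option 1 regrets: 470, 260, 20, 0, 140 → max 470
Option 2 regrets: 0, 0, 20, 280, 0 → max 280
Option 3 regrets: 590, 280, 100, 530, 200 → max 590
Option 4 regrets: 810, 950, 0, 190, 560 → max 950
Smallest max regret = 280 → Option 2.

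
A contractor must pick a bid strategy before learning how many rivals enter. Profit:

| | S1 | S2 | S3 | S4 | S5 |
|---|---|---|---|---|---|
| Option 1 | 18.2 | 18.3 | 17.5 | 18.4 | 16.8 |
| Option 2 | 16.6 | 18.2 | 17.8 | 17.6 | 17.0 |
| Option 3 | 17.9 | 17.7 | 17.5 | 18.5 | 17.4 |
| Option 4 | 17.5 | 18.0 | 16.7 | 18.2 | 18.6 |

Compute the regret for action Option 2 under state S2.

Best payoff under S2 is 18.3.
Regret = 18.3 − 18.2 = 0.1.

0.1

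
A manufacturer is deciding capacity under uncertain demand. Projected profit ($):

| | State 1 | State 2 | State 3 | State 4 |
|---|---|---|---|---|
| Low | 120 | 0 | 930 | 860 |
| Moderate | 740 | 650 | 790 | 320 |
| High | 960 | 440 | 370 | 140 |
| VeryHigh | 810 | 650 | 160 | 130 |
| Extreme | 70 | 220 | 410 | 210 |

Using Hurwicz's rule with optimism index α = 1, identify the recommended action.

High

Low: 1·930 + 0·0 = 930
Moderate: 1·790 + 0·320 = 790
High: 1·960 + 0·140 = 960
VeryHigh: 1·810 + 0·130 = 810
Extreme: 1·410 + 0·70 = 410
Highest Hurwicz score = 960 → High.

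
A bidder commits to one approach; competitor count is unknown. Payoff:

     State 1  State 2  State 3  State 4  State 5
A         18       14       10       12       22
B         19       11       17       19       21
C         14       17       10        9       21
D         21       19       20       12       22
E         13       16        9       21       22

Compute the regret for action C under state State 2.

Best payoff under State 2 is 19.
Regret = 19 − 17 = 2.

2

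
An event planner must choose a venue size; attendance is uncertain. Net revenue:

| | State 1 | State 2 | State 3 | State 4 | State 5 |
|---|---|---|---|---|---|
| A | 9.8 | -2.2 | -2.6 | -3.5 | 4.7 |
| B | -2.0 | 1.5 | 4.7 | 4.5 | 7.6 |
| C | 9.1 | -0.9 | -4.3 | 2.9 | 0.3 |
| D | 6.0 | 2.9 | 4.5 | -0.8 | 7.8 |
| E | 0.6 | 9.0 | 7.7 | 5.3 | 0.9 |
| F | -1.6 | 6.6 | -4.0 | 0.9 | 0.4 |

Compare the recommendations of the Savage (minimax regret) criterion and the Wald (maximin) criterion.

minimax regret → D; maximin → E (disagree)

Column bests: State 1=9.8, State 2=9.0, State 3=7.7, State 4=5.3, State 5=7.8.
A regrets: 0.0, 11.2, 10.3, 8.8, 3.1 → max 11.2
B regrets: 11.8, 7.5, 3.0, 0.8, 0.2 → max 11.8
C regrets: 0.7, 9.9, 12.0, 2.4, 7.5 → max 12.0
D regrets: 3.8, 6.1, 3.2, 6.1, 0.0 → max 6.1
E regrets: 9.2, 0.0, 0.0, 0.0, 6.9 → max 9.2
F regrets: 11.4, 2.4, 11.7, 4.4, 7.4 → max 11.7
Smallest max regret = 6.1 → D.
Row minima: A=-3.5, B=-2.0, C=-4.3, D=-0.8, E=0.6, F=-4.0
Best worst-case = 0.6 → E.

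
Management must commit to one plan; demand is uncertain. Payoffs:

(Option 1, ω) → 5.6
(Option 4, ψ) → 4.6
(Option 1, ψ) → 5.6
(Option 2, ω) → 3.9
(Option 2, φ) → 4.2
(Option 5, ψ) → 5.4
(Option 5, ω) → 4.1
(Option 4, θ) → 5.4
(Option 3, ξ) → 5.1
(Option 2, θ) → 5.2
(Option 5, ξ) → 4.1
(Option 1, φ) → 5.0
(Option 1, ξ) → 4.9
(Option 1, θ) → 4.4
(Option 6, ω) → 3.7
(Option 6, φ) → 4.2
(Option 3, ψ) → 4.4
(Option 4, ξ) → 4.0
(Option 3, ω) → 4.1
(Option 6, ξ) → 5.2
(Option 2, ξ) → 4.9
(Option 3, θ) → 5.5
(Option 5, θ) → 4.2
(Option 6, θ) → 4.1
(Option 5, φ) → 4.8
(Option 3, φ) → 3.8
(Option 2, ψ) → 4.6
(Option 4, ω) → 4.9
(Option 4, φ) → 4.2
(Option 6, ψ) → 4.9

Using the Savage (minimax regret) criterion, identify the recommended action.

Option 1

Column bests: θ=5.5, φ=5.0, ψ=5.6, ω=5.6, ξ=5.2.
Option 1 regrets: 1.1, 0.0, 0.0, 0.0, 0.3 → max 1.1
Option 2 regrets: 0.3, 0.8, 1.0, 1.7, 0.3 → max 1.7
Option 3 regrets: 0.0, 1.2, 1.2, 1.5, 0.1 → max 1.5
Option 4 regrets: 0.1, 0.8, 1.0, 0.7, 1.2 → max 1.2
Option 5 regrets: 1.3, 0.2, 0.2, 1.5, 1.1 → max 1.5
Option 6 regrets: 1.4, 0.8, 0.7, 1.9, 0.0 → max 1.9
Smallest max regret = 1.1 → Option 1.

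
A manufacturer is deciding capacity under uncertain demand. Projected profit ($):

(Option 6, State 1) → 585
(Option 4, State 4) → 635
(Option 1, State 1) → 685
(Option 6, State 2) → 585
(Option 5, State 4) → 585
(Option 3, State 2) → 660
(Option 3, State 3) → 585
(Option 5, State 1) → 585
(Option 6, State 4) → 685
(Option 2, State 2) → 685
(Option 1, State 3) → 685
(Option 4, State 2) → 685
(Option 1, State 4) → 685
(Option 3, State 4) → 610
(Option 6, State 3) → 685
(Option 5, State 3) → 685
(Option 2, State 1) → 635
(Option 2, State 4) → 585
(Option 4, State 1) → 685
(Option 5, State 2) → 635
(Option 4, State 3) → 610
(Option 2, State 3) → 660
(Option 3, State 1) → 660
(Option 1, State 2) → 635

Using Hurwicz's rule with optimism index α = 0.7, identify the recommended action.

Option 1: 0.7·685 + 0.3·635 = 670
Option 2: 0.7·685 + 0.3·585 = 655
Option 3: 0.7·660 + 0.3·585 = 637.5
Option 4: 0.7·685 + 0.3·610 = 662.5
Option 5: 0.7·685 + 0.3·585 = 655
Option 6: 0.7·685 + 0.3·585 = 655
Highest Hurwicz score = 670 → Option 1.

Option 1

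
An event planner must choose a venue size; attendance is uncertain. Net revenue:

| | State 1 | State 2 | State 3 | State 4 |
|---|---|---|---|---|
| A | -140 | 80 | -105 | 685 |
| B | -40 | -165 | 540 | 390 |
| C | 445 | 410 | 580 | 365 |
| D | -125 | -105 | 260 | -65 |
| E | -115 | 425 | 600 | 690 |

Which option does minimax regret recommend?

Column bests: State 1=445, State 2=425, State 3=600, State 4=690.
A regrets: 585, 345, 705, 5 → max 705
B regrets: 485, 590, 60, 300 → max 590
C regrets: 0, 15, 20, 325 → max 325
D regrets: 570, 530, 340, 755 → max 755
E regrets: 560, 0, 0, 0 → max 560
Smallest max regret = 325 → C.

C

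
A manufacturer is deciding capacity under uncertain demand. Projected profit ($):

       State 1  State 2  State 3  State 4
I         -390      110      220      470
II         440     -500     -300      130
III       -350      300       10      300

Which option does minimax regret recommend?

Column bests: State 1=440, State 2=300, State 3=220, State 4=470.
I regrets: 830, 190, 0, 0 → max 830
II regrets: 0, 800, 520, 340 → max 800
III regrets: 790, 0, 210, 170 → max 790
Smallest max regret = 790 → III.

III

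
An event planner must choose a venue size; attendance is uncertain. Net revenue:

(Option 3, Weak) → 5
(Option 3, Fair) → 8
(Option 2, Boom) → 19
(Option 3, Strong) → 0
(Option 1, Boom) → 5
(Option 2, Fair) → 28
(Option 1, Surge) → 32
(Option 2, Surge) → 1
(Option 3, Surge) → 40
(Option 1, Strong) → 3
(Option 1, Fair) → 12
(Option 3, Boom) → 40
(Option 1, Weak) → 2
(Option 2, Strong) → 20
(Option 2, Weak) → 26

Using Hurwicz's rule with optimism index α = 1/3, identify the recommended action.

Option 3

Option 1: 1/3·32 + 2/3·2 = 12
Option 2: 1/3·28 + 2/3·1 = 10
Option 3: 1/3·40 + 2/3·0 = 40/3
Highest Hurwicz score = 40/3 → Option 3.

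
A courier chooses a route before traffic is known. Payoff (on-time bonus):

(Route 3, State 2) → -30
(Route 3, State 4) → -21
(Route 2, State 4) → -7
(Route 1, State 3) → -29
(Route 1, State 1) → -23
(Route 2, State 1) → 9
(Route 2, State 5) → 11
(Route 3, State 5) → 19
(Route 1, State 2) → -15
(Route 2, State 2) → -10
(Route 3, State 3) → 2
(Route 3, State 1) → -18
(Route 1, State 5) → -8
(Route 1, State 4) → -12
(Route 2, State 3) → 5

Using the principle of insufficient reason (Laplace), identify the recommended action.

Row averages: Route 1=-17.4, Route 2=1.6, Route 3=-9.6
Highest average = 1.6 → Route 2.

Route 2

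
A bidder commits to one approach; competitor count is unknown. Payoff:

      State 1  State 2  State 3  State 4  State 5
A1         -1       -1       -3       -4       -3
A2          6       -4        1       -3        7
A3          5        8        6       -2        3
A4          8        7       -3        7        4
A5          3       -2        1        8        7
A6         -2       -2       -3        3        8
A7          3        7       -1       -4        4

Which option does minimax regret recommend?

Column bests: State 1=8, State 2=8, State 3=6, State 4=8, State 5=8.
A1 regrets: 9, 9, 9, 12, 11 → max 12
A2 regrets: 2, 12, 5, 11, 1 → max 12
A3 regrets: 3, 0, 0, 10, 5 → max 10
A4 regrets: 0, 1, 9, 1, 4 → max 9
A5 regrets: 5, 10, 5, 0, 1 → max 10
A6 regrets: 10, 10, 9, 5, 0 → max 10
A7 regrets: 5, 1, 7, 12, 4 → max 12
Smallest max regret = 9 → A4.

A4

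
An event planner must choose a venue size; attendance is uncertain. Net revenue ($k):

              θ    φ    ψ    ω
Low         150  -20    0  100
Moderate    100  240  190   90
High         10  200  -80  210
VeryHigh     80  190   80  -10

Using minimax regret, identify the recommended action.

Column bests: θ=150, φ=240, ψ=190, ω=210.
Low regrets: 0, 260, 190, 110 → max 260
Moderate regrets: 50, 0, 0, 120 → max 120
High regrets: 140, 40, 270, 0 → max 270
VeryHigh regrets: 70, 50, 110, 220 → max 220
Smallest max regret = 120 → Moderate.

Moderate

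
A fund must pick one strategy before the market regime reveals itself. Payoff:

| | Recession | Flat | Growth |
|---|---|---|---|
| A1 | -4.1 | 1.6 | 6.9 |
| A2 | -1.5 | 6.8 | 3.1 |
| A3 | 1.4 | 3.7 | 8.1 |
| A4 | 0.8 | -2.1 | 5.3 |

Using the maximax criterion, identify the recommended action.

A3

Row maxima: A1=6.9, A2=6.8, A3=8.1, A4=5.3
Best best-case = 8.1 → A3.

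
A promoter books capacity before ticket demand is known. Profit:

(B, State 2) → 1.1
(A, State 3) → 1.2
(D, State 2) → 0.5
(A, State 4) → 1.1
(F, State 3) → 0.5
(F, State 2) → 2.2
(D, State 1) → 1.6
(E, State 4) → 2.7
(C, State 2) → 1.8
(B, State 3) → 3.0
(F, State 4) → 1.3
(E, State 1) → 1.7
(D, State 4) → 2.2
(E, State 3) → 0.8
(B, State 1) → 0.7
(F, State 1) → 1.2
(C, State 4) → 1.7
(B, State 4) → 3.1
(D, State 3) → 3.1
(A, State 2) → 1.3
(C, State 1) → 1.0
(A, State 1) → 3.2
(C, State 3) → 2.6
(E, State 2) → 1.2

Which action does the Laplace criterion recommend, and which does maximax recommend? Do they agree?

Row averages: A=1.7, B=1.975, C=1.775, D=1.85, E=1.6, F=1.3
Highest average = 1.975 → B.
Row maxima: A=3.2, B=3.1, C=2.6, D=3.1, E=2.7, F=2.2
Best best-case = 3.2 → A.

laplace → B; maximax → A (disagree)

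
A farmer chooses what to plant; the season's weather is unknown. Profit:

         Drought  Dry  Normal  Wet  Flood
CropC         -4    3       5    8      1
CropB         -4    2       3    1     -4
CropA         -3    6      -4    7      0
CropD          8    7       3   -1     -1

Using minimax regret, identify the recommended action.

CropD

Column bests: Drought=8, Dry=7, Normal=5, Wet=8, Flood=1.
CropC regrets: 12, 4, 0, 0, 0 → max 12
CropB regrets: 12, 5, 2, 7, 5 → max 12
CropA regrets: 11, 1, 9, 1, 1 → max 11
CropD regrets: 0, 0, 2, 9, 2 → max 9
Smallest max regret = 9 → CropD.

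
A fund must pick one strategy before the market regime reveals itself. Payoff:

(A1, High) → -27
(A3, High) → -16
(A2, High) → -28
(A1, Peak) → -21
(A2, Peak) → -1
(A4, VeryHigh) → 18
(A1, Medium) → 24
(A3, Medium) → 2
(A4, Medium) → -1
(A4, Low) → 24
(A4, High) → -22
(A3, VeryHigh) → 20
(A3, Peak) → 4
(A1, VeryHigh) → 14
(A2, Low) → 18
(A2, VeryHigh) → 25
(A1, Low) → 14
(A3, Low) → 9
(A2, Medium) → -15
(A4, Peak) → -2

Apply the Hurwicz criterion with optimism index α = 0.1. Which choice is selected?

A3

A1: 0.1·24 + 0.9·(-27) = -21.9
A2: 0.1·25 + 0.9·(-28) = -22.7
A3: 0.1·20 + 0.9·(-16) = -12.4
A4: 0.1·24 + 0.9·(-22) = -17.4
Highest Hurwicz score = -12.4 → A3.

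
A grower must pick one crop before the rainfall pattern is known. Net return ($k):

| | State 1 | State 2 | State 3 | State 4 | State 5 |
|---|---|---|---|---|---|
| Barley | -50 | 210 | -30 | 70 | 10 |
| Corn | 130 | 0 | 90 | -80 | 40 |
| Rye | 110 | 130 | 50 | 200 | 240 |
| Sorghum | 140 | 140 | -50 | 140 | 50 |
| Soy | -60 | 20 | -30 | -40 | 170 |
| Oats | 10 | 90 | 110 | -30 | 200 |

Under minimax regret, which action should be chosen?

Column bests: State 1=140, State 2=210, State 3=110, State 4=200, State 5=240.
Barley regrets: 190, 0, 140, 130, 230 → max 230
Corn regrets: 10, 210, 20, 280, 200 → max 280
Rye regrets: 30, 80, 60, 0, 0 → max 80
Sorghum regrets: 0, 70, 160, 60, 190 → max 190
Soy regrets: 200, 190, 140, 240, 70 → max 240
Oats regrets: 130, 120, 0, 230, 40 → max 230
Smallest max regret = 80 → Rye.

Rye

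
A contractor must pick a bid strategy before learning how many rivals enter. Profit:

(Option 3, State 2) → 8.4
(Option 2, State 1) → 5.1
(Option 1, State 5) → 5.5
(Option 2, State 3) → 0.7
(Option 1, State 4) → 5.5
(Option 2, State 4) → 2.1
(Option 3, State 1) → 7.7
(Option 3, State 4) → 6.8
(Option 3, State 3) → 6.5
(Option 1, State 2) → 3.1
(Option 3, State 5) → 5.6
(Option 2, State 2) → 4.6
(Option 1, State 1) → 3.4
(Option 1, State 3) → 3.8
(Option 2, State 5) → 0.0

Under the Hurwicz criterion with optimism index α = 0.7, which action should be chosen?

Option 3

Option 1: 0.7·5.5 + 0.3·3.1 = 4.78
Option 2: 0.7·5.1 + 0.3·0.0 = 3.57
Option 3: 0.7·8.4 + 0.3·5.6 = 7.56
Highest Hurwicz score = 7.56 → Option 3.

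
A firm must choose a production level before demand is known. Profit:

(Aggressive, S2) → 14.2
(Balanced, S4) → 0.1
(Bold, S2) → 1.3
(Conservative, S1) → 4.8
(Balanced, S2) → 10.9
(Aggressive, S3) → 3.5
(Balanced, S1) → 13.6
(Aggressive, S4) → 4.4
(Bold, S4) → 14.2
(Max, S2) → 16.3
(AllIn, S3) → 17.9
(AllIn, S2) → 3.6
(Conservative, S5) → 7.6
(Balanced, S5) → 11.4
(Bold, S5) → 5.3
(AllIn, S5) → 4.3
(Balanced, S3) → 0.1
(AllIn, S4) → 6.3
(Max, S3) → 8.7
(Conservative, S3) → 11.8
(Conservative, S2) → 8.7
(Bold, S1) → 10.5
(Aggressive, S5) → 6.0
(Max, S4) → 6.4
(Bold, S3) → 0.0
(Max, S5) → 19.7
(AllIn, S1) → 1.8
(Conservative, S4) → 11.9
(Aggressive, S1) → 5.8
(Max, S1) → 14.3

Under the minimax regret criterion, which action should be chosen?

Max

Column bests: S1=14.3, S2=16.3, S3=17.9, S4=14.2, S5=19.7.
Conservative regrets: 9.5, 7.6, 6.1, 2.3, 12.1 → max 12.1
Balanced regrets: 0.7, 5.4, 17.8, 14.1, 8.3 → max 17.8
Aggressive regrets: 8.5, 2.1, 14.4, 9.8, 13.7 → max 14.4
Bold regrets: 3.8, 15.0, 17.9, 0.0, 14.4 → max 17.9
AllIn regrets: 12.5, 12.7, 0.0, 7.9, 15.4 → max 15.4
Max regrets: 0.0, 0.0, 9.2, 7.8, 0.0 → max 9.2
Smallest max regret = 9.2 → Max.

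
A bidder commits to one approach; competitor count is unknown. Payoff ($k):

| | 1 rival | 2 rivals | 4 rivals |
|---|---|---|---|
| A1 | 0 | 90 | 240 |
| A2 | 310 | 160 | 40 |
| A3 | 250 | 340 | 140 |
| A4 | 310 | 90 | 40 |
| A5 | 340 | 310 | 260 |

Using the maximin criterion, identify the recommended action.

A5

Row minima: A1=0, A2=40, A3=140, A4=40, A5=260
Best worst-case = 260 → A5.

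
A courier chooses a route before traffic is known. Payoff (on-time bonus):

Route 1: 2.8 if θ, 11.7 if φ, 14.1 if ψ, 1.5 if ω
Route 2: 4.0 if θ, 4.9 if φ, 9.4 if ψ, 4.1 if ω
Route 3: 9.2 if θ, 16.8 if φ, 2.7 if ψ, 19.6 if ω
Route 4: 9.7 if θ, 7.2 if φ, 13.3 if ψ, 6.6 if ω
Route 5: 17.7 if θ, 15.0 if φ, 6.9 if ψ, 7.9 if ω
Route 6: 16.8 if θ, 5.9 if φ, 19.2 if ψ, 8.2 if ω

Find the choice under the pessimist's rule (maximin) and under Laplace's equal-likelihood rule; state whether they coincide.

Row minima: Route 1=1.5, Route 2=4.0, Route 3=2.7, Route 4=6.6, Route 5=6.9, Route 6=5.9
Best worst-case = 6.9 → Route 5.
Row averages: Route 1=7.525, Route 2=5.6, Route 3=12.075, Route 4=9.2, Route 5=11.875, Route 6=12.525
Highest average = 12.525 → Route 6.

maximin → Route 5; laplace → Route 6 (disagree)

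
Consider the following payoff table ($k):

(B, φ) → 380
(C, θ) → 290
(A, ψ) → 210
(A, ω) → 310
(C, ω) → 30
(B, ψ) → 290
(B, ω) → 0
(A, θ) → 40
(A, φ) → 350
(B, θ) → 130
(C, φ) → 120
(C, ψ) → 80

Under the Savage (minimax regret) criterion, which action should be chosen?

A

Column bests: θ=290, φ=380, ψ=290, ω=310.
A regrets: 250, 30, 80, 0 → max 250
B regrets: 160, 0, 0, 310 → max 310
C regrets: 0, 260, 210, 280 → max 280
Smallest max regret = 250 → A.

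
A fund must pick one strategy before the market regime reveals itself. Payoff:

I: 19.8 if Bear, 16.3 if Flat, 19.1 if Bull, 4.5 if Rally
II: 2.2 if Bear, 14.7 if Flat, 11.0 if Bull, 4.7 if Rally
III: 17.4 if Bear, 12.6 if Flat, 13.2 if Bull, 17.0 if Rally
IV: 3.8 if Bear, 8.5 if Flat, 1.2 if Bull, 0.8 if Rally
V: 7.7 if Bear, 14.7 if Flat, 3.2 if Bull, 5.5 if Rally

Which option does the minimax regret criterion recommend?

III

Column bests: Bear=19.8, Flat=16.3, Bull=19.1, Rally=17.0.
I regrets: 0.0, 0.0, 0.0, 12.5 → max 12.5
II regrets: 17.6, 1.6, 8.1, 12.3 → max 17.6
III regrets: 2.4, 3.7, 5.9, 0.0 → max 5.9
IV regrets: 16.0, 7.8, 17.9, 16.2 → max 17.9
V regrets: 12.1, 1.6, 15.9, 11.5 → max 15.9
Smallest max regret = 5.9 → III.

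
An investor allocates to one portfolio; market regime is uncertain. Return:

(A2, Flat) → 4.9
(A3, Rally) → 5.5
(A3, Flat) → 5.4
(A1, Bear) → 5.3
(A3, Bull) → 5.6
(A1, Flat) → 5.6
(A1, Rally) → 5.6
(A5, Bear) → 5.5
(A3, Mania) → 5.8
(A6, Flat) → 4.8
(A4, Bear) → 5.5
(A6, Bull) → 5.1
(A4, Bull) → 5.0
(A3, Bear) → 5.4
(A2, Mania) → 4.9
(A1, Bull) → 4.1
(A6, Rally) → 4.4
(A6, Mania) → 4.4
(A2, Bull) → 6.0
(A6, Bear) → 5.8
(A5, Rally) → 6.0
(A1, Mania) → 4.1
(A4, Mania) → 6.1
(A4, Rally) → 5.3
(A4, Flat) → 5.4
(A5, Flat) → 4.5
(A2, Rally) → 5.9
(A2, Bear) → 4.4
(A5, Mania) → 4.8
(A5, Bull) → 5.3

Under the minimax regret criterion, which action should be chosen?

A3

Column bests: Bear=5.8, Flat=5.6, Bull=6.0, Rally=6.0, Mania=6.1.
A1 regrets: 0.5, 0.0, 1.9, 0.4, 2.0 → max 2.0
A2 regrets: 1.4, 0.7, 0.0, 0.1, 1.2 → max 1.4
A3 regrets: 0.4, 0.2, 0.4, 0.5, 0.3 → max 0.5
A4 regrets: 0.3, 0.2, 1.0, 0.7, 0.0 → max 1.0
A5 regrets: 0.3, 1.1, 0.7, 0.0, 1.3 → max 1.3
A6 regrets: 0.0, 0.8, 0.9, 1.6, 1.7 → max 1.7
Smallest max regret = 0.5 → A3.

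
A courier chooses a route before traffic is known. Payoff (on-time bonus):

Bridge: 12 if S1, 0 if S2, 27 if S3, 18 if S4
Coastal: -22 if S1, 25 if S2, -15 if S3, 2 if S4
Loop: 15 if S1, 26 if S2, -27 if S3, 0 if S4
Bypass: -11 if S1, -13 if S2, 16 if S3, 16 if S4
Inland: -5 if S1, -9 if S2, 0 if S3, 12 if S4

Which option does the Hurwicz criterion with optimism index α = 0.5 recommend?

Bridge: 0.5·27 + 0.5·0 = 13.5
Coastal: 0.5·25 + 0.5·(-22) = 1.5
Loop: 0.5·26 + 0.5·(-27) = -0.5
Bypass: 0.5·16 + 0.5·(-13) = 1.5
Inland: 0.5·12 + 0.5·(-9) = 1.5
Highest Hurwicz score = 13.5 → Bridge.

Bridge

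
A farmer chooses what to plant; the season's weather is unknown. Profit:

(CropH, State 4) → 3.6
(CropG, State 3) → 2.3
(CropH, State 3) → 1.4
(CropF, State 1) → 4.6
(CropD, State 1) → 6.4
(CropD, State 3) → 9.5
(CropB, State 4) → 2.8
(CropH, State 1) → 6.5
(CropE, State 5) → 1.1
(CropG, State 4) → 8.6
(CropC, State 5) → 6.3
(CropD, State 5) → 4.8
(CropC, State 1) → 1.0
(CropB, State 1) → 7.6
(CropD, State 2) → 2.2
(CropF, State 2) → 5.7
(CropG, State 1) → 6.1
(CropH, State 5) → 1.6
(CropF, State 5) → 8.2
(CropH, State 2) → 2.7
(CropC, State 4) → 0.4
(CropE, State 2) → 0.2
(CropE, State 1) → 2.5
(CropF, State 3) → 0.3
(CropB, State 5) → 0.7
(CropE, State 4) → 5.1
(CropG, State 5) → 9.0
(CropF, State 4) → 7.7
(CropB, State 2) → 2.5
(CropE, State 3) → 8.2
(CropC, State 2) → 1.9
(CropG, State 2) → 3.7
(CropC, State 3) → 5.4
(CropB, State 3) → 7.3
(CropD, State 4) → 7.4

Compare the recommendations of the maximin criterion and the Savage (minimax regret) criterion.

maximin → CropG; minimax regret → CropD (disagree)

Row minima: CropE=0.2, CropF=0.3, CropH=1.4, CropC=0.4, CropG=2.3, CropB=0.7, CropD=2.2
Best worst-case = 2.3 → CropG.
Column bests: State 1=7.6, State 2=5.7, State 3=9.5, State 4=8.6, State 5=9.0.
CropE regrets: 5.1, 5.5, 1.3, 3.5, 7.9 → max 7.9
CropF regrets: 3.0, 0.0, 9.2, 0.9, 0.8 → max 9.2
CropH regrets: 1.1, 3.0, 8.1, 5.0, 7.4 → max 8.1
CropC regrets: 6.6, 3.8, 4.1, 8.2, 2.7 → max 8.2
CropG regrets: 1.5, 2.0, 7.2, 0.0, 0.0 → max 7.2
CropB regrets: 0.0, 3.2, 2.2, 5.8, 8.3 → max 8.3
CropD regrets: 1.2, 3.5, 0.0, 1.2, 4.2 → max 4.2
Smallest max regret = 4.2 → CropD.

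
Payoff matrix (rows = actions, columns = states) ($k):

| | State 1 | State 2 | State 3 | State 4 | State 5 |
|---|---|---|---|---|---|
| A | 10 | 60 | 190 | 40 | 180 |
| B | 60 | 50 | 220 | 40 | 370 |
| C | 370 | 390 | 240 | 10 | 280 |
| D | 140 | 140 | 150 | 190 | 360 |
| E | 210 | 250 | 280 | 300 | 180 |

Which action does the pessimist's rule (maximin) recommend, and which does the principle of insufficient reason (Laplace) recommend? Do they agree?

maximin → E; laplace → C (disagree)

Row minima: A=10, B=40, C=10, D=140, E=180
Best worst-case = 180 → E.
Row averages: A=96, B=148, C=258, D=196, E=244
Highest average = 258 → C.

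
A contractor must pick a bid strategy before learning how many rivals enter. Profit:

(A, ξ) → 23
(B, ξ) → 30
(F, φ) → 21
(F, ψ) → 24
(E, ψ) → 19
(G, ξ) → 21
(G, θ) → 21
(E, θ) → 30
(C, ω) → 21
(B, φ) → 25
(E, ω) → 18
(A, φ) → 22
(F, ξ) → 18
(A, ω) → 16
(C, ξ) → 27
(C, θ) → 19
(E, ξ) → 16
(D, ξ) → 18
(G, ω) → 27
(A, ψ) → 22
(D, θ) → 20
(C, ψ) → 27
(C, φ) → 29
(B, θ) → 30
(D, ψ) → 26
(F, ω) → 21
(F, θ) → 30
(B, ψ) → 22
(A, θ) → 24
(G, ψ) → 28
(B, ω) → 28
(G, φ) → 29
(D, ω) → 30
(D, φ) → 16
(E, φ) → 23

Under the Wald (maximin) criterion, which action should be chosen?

Row minima: A=16, B=22, C=19, D=16, E=16, F=18, G=21
Best worst-case = 22 → B.

B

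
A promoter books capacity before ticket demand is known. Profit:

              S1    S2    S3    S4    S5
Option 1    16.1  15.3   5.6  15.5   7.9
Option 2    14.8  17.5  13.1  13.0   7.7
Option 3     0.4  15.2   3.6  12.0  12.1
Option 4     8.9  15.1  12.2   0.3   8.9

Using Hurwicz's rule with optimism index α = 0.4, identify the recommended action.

Option 1: 0.4·16.1 + 0.6·5.6 = 9.8
Option 2: 0.4·17.5 + 0.6·7.7 = 11.62
Option 3: 0.4·15.2 + 0.6·0.4 = 6.32
Option 4: 0.4·15.1 + 0.6·0.3 = 6.22
Highest Hurwicz score = 11.62 → Option 2.

Option 2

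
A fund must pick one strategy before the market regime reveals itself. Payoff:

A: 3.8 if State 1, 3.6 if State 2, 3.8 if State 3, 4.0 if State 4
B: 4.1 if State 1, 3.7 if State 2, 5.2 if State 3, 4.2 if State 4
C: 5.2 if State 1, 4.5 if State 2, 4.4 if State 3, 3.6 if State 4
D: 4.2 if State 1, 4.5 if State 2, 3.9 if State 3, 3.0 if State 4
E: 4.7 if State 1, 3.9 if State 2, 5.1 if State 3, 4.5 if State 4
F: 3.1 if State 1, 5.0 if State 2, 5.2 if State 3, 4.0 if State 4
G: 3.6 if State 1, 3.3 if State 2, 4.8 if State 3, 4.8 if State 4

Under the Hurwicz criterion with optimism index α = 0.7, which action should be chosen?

B

A: 0.7·4.0 + 0.3·3.6 = 3.88
B: 0.7·5.2 + 0.3·3.7 = 4.75
C: 0.7·5.2 + 0.3·3.6 = 4.72
D: 0.7·4.5 + 0.3·3.0 = 4.05
E: 0.7·5.1 + 0.3·3.9 = 4.74
F: 0.7·5.2 + 0.3·3.1 = 4.57
G: 0.7·4.8 + 0.3·3.3 = 4.35
Highest Hurwicz score = 4.75 → B.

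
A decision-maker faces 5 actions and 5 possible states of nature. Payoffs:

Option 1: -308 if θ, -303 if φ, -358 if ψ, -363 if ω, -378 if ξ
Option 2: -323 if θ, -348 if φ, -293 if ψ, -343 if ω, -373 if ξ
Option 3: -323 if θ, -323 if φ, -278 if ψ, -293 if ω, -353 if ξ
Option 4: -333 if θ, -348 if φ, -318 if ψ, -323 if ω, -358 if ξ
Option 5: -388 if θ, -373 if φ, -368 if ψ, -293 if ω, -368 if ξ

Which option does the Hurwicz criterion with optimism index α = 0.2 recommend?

Option 3

Option 1: 0.2·(-303) + 0.8·(-378) = -363
Option 2: 0.2·(-293) + 0.8·(-373) = -357
Option 3: 0.2·(-278) + 0.8·(-353) = -338
Option 4: 0.2·(-318) + 0.8·(-358) = -350
Option 5: 0.2·(-293) + 0.8·(-388) = -369
Highest Hurwicz score = -338 → Option 3.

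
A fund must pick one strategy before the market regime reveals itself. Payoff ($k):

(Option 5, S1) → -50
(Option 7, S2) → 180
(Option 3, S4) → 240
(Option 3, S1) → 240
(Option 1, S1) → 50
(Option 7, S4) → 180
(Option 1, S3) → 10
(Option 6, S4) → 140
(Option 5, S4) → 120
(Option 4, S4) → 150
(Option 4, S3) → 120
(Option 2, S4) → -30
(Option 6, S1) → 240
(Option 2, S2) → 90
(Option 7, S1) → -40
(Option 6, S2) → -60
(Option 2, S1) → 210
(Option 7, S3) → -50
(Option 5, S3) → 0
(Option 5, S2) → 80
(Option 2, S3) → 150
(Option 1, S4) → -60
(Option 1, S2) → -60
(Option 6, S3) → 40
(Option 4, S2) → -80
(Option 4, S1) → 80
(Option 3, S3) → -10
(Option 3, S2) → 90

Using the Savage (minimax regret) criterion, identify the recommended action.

Option 3

Column bests: S1=240, S2=180, S3=150, S4=240.
Option 1 regrets: 190, 240, 140, 300 → max 300
Option 2 regrets: 30, 90, 0, 270 → max 270
Option 3 regrets: 0, 90, 160, 0 → max 160
Option 4 regrets: 160, 260, 30, 90 → max 260
Option 5 regrets: 290, 100, 150, 120 → max 290
Option 6 regrets: 0, 240, 110, 100 → max 240
Option 7 regrets: 280, 0, 200, 60 → max 280
Smallest max regret = 160 → Option 3.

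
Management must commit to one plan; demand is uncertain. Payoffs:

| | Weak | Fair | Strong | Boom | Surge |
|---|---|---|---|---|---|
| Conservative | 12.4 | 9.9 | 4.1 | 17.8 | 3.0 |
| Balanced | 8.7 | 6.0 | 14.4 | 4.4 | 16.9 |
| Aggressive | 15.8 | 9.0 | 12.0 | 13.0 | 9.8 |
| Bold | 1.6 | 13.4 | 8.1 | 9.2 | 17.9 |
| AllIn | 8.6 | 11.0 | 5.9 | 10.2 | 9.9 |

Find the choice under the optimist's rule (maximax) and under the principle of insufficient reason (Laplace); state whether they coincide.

Row maxima: Conservative=17.8, Balanced=16.9, Aggressive=15.8, Bold=17.9, AllIn=11.0
Best best-case = 17.9 → Bold.
Row averages: Conservative=9.44, Balanced=10.08, Aggressive=11.92, Bold=10.04, AllIn=9.12
Highest average = 11.92 → Aggressive.

maximax → Bold; laplace → Aggressive (disagree)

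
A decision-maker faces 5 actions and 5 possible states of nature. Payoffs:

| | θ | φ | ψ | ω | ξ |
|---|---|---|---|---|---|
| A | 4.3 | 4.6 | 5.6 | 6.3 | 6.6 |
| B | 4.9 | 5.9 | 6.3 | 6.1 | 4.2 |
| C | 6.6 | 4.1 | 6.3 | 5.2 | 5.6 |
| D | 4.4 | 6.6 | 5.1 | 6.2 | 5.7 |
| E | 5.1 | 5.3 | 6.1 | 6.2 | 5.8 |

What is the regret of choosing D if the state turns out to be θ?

2.2

Best payoff under θ is 6.6.
Regret = 6.6 − 4.4 = 2.2.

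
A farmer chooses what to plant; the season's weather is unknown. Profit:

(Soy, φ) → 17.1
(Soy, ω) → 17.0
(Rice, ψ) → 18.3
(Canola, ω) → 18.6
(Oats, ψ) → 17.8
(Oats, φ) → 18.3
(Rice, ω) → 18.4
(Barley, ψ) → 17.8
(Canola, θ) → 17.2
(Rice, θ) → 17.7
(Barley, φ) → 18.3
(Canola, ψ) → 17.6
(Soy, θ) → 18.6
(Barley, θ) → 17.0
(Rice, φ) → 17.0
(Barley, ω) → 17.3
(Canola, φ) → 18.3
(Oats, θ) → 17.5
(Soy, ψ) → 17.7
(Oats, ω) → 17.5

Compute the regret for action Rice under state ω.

Best payoff under ω is 18.6.
Regret = 18.6 − 18.4 = 0.2.

0.2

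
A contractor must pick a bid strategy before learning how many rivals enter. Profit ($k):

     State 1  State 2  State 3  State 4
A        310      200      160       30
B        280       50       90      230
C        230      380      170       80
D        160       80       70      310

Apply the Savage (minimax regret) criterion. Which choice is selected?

C

Column bests: State 1=310, State 2=380, State 3=170, State 4=310.
A regrets: 0, 180, 10, 280 → max 280
B regrets: 30, 330, 80, 80 → max 330
C regrets: 80, 0, 0, 230 → max 230
D regrets: 150, 300, 100, 0 → max 300
Smallest max regret = 230 → C.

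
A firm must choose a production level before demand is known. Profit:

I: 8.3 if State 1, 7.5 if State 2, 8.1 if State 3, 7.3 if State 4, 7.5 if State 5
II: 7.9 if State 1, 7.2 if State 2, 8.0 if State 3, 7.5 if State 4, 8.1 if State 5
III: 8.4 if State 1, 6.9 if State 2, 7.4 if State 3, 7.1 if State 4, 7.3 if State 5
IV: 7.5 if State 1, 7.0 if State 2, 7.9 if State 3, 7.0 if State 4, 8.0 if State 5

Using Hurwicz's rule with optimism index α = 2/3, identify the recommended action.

I: 2/3·8.3 + 1/3·7.3 = 239/30
II: 2/3·8.1 + 1/3·7.2 = 7.8
III: 2/3·8.4 + 1/3·6.9 = 7.9
IV: 2/3·8.0 + 1/3·7.0 = 23/3
Highest Hurwicz score = 239/30 → I.

I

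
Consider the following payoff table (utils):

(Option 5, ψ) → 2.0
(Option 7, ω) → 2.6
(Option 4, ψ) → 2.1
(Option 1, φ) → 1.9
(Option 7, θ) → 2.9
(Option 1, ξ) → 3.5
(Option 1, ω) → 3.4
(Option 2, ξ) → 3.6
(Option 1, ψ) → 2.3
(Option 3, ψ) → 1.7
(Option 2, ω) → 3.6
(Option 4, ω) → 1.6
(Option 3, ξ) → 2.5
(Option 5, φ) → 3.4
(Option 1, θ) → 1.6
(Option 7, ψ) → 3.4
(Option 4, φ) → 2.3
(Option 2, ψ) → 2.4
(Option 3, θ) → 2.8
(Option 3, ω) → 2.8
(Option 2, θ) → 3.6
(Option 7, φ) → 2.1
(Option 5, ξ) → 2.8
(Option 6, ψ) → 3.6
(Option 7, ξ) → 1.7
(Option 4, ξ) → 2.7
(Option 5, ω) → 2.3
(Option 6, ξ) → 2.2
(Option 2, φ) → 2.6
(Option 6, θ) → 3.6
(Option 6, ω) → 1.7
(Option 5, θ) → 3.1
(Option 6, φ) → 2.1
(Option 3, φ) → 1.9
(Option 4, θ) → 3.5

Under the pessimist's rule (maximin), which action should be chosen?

Option 2

Row minima: Option 1=1.6, Option 2=2.4, Option 3=1.7, Option 4=1.6, Option 5=2.0, Option 6=1.7, Option 7=1.7
Best worst-case = 2.4 → Option 2.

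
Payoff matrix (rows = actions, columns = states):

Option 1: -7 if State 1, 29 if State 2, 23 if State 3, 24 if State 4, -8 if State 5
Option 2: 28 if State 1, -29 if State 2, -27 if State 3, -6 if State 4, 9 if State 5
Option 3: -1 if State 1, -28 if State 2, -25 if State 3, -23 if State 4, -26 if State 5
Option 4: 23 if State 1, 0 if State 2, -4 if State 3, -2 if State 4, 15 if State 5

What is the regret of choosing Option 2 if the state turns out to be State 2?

58

Best payoff under State 2 is 29.
Regret = 29 − (-29) = 58.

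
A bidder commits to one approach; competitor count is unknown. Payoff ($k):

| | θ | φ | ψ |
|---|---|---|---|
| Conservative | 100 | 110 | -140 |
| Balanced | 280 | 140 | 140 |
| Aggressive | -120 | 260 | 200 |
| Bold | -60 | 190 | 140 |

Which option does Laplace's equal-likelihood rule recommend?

Row averages: Conservative=70/3, Balanced=560/3, Aggressive=340/3, Bold=90
Highest average = 560/3 → Balanced.

Balanced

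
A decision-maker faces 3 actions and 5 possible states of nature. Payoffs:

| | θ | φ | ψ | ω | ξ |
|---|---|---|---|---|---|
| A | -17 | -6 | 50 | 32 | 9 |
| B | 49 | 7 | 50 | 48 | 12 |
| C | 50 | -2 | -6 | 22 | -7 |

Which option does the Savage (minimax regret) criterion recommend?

Column bests: θ=50, φ=7, ψ=50, ω=48, ξ=12.
A regrets: 67, 13, 0, 16, 3 → max 67
B regrets: 1, 0, 0, 0, 0 → max 1
C regrets: 0, 9, 56, 26, 19 → max 56
Smallest max regret = 1 → B.

B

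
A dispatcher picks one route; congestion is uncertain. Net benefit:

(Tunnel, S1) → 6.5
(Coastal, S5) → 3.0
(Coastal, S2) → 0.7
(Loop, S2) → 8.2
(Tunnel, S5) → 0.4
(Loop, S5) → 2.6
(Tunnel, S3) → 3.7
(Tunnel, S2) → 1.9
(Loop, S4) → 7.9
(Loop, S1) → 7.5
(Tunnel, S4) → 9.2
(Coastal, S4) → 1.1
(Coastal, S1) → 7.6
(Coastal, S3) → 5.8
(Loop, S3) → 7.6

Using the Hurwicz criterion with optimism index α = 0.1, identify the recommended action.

Coastal: 0.1·7.6 + 0.9·0.7 = 1.39
Loop: 0.1·8.2 + 0.9·2.6 = 3.16
Tunnel: 0.1·9.2 + 0.9·0.4 = 1.28
Highest Hurwicz score = 3.16 → Loop.

Loop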